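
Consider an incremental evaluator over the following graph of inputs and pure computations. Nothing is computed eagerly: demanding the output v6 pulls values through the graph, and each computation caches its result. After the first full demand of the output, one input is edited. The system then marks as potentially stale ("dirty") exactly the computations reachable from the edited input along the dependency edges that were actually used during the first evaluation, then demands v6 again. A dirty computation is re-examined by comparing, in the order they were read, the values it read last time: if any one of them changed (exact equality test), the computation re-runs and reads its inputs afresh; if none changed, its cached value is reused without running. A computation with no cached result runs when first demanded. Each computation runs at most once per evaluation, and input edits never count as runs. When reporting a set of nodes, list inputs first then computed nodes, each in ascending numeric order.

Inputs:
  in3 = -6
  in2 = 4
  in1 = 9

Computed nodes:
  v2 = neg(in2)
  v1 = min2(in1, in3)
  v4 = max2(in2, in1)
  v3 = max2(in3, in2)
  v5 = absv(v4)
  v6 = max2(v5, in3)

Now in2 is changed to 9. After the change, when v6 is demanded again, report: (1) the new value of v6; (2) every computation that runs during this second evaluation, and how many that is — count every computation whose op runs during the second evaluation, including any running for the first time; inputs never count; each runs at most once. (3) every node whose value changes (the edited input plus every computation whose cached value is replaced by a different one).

v6 now evaluates to 9.
Run set: v4 (1 run).
Changed values: in2.
The important point: v4 recomputes to an identical value, and the output ends up unchanged.

Initial pass — values computed on the first demand:
  v4 = max2(4, 9) = 9
  v5 = absv(9) = 9
  v6 = max2(9, -6) = 9

Second demand — change propagation:
  v4: re-runs because in2 4->9; new result 9 (unchanged).
  v5: re-examined; everything it read last time is the same (v4 unchanged) — cache 9 kept, no run.
  v6: re-examined; everything it read last time is the same (v5 unchanged, in3 unchanged) — cache 9 kept, no run.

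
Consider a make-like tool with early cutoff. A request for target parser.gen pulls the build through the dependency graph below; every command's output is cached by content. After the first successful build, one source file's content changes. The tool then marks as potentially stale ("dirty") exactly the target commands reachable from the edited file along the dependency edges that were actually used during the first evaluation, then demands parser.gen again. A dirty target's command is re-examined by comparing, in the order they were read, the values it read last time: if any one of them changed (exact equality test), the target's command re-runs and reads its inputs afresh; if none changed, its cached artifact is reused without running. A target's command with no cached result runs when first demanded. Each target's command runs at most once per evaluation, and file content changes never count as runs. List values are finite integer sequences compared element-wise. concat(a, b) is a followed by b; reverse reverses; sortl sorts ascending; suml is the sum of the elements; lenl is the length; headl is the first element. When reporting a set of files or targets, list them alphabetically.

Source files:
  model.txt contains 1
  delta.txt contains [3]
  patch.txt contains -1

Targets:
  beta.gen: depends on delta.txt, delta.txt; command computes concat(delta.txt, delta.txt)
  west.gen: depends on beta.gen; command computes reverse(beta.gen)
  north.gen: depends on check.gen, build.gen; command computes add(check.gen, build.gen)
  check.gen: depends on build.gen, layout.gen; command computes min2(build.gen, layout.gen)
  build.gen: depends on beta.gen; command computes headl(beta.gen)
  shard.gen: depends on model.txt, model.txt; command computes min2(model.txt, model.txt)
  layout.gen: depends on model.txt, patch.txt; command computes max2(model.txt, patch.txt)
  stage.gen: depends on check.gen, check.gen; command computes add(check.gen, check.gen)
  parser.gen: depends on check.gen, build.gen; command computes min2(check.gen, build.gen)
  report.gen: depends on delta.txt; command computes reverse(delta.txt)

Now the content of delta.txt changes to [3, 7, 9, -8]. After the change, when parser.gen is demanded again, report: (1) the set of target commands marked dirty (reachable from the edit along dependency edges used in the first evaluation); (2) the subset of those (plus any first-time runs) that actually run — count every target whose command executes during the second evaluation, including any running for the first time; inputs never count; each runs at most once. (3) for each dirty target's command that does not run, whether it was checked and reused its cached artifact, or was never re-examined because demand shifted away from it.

First demand of the output computes:
  beta.gen = concat([3], [3]) = [3, 3]
  build.gen = headl([3, 3]) = 3
  layout.gen = max2(1, -1) = 1
  check.gen = min2(3, 1) = 1
  parser.gen = min2(1, 3) = 1

After the edit, cleaning proceeds:
  beta.gen: a read changed (delta.txt [3]->[3, 7, 9, -8]; delta.txt [3]->[3, 7, 9, -8]) — executes, giving [3, 7, 9, -8, 3, 7, 9, -8].
  build.gen: a read changed (beta.gen [3, 3]->[3, 7, 9, -8, 3, 7, 9, -8]) — executes, giving 3 — identical to its old value.
  check.gen: dirty, but its reads are unchanged (build.gen unchanged, layout.gen unchanged); cached 1 stands.
  parser.gen: dirty, but its reads are unchanged (check.gen unchanged, build.gen unchanged); cached 1 stands.

Note the absorption at build.gen: it re-runs yet its value is the same, leaving the output's value untouched.

The edit dirties: beta.gen, build.gen, check.gen, parser.gen.
2 target commands run: beta.gen, build.gen.
Cache hits after checking: check.gen, parser.gen.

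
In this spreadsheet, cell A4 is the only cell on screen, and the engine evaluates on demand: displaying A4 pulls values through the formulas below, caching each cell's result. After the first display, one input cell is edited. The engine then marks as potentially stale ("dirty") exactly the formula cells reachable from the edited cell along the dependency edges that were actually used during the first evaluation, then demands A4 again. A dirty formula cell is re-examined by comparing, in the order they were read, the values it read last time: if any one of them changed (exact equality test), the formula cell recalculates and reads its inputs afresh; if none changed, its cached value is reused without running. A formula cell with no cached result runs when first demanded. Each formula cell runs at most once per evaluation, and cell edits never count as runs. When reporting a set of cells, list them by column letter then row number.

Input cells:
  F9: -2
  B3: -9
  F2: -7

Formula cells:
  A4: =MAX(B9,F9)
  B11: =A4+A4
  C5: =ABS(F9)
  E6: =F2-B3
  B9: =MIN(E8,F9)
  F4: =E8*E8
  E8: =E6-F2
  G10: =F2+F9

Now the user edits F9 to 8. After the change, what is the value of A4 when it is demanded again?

A4 now evaluates to 8.

Initial pass — values computed on the first demand:
  E6 = -7 - -9 = 2
  E8 = 2 - -7 = 9
  B9 = MIN(9, -2) = -2
  A4 = MAX(-2, -2) = -2

Second demand — change propagation:
  B9: re-runs because F9 -2->8; new result 8.
  A4: re-runs because B9 -2->8; F9 -2->8; new result 8.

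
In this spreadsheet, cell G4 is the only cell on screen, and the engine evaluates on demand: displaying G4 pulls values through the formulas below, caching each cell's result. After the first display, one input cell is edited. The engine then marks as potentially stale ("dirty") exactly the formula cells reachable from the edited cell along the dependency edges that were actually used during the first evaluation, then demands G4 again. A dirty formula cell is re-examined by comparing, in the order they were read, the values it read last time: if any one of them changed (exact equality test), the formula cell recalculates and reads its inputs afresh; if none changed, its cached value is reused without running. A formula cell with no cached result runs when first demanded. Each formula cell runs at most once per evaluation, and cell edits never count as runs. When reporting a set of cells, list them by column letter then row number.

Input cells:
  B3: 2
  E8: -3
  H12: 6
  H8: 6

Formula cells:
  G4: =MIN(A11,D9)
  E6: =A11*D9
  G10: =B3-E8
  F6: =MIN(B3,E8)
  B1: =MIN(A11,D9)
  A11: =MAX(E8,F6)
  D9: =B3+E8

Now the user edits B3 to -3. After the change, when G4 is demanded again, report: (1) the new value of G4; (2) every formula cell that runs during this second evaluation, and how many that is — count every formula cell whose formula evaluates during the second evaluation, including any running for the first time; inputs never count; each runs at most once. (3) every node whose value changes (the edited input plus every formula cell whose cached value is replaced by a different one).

G4 now evaluates to -6.
Run set: D9, F6, G4 (3 run).
Changed values: B3, D9, G4.
The important point: at A11 every value read last time is unchanged, so the dirty flag clears without a run.

Initial pass — values computed on the first demand:
  D9 = 2 + -3 = -1
  F6 = MIN(2, -3) = -3
  A11 = MAX(-3, -3) = -3
  G4 = MIN(-3, -1) = -3

Second demand — change propagation:
  D9: re-runs because B3 2->-3; new result -6.
  F6: re-runs because B3 2->-3; new result -3 (unchanged).
  A11: re-examined; everything it read last time is the same (E8 unchanged, F6 unchanged) — cache -3 kept, no run.
  G4: re-runs because D9 -1->-6; new result -6.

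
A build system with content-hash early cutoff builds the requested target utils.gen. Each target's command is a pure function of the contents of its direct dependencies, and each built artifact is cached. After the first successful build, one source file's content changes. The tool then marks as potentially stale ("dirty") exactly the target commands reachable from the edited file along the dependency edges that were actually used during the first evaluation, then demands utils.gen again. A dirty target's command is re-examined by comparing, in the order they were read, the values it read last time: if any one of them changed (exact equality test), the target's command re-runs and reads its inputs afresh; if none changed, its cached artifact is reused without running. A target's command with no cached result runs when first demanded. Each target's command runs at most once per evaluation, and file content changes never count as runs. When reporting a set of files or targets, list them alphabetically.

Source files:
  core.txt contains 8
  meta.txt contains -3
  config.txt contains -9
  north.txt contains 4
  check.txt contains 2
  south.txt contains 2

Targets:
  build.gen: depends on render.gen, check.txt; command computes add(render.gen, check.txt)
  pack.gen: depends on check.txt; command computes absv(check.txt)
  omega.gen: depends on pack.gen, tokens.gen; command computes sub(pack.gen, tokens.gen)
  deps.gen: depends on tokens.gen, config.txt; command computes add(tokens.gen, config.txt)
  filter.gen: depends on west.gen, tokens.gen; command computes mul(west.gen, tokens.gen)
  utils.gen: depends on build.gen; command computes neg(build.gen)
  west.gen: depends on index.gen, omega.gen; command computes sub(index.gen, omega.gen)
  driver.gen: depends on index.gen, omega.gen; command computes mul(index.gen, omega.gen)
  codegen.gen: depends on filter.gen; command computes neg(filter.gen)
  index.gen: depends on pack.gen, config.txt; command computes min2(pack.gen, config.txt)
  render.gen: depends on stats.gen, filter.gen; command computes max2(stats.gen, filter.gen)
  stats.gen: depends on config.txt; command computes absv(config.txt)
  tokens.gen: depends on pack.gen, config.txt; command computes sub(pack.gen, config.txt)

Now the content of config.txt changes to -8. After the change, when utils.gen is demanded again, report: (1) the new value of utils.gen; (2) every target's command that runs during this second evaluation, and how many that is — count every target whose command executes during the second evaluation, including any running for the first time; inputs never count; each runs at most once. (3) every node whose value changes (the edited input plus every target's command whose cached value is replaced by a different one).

First evaluation (everything demanded from the output):
  pack.gen = absv(2) = 2
  index.gen = min2(2, -9) = -9
  stats.gen = absv(-9) = 9
  tokens.gen = sub(2, -9) = 11
  omega.gen = sub(2, 11) = -9
  west.gen = sub(-9, -9) = 0
  filter.gen = mul(0, 11) = 0
  render.gen = max2(9, 0) = 9
  build.gen = add(9, 2) = 11
  utils.gen = neg(11) = -11

Propagation after the edit:
  index.gen: runs — config.txt -9->-8; result -8.
  stats.gen: runs — config.txt -9->-8; result 8.
  tokens.gen: runs — config.txt -9->-8; result 10.
  omega.gen: runs — tokens.gen 11->10; result -8.
  west.gen: runs — index.gen -9->-8; omega.gen -9->-8; result 0 (same value as before).
  filter.gen: runs — tokens.gen 11->10; result 0 (same value as before).
  render.gen: runs — stats.gen 9->8; result 8.
  build.gen: runs — render.gen 9->8; result 10.
  utils.gen: runs — build.gen 11->10; result -10.

New value of utils.gen: -10.
Target commands that run: build.gen, filter.gen, index.gen, omega.gen, render.gen, stats.gen, tokens.gen, utils.gen, west.gen — 9 in total.
Values that change: build.gen, config.txt, index.gen, omega.gen, render.gen, stats.gen, tokens.gen, utils.gen.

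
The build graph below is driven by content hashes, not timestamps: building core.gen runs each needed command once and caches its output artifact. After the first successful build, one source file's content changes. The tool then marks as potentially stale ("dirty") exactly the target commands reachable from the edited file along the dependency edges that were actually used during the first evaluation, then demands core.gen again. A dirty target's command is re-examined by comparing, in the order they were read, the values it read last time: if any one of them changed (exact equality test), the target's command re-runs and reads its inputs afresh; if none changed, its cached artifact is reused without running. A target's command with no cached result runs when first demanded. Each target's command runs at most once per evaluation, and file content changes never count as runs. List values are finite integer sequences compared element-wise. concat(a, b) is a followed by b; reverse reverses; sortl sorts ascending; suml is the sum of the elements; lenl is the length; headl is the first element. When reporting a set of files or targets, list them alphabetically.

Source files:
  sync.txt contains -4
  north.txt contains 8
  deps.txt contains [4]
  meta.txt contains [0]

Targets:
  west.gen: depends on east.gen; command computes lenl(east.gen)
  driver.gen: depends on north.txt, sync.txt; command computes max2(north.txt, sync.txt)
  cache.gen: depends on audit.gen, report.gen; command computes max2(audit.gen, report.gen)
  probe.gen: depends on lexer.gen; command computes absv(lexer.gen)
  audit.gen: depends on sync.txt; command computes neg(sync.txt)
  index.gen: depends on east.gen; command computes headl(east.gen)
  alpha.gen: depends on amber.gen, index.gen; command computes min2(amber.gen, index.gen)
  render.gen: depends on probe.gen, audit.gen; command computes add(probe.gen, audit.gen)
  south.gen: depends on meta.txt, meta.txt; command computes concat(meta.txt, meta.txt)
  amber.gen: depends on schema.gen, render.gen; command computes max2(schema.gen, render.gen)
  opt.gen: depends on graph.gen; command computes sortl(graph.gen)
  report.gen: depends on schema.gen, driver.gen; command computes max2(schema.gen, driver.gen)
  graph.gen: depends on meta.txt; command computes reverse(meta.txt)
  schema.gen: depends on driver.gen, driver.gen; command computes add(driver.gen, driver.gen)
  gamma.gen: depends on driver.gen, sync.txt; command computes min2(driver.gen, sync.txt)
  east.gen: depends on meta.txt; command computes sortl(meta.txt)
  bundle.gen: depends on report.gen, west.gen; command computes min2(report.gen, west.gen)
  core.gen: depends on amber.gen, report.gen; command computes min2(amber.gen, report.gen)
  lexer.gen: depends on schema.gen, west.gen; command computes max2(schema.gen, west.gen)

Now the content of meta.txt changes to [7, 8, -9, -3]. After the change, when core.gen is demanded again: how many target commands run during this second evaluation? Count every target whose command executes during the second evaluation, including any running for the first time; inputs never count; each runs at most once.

Run set: east.gen, lexer.gen, west.gen (3 run).
The important point: lexer.gen recomputes to an identical value, and the output ends up unchanged.

Initial pass — values computed on the first demand:
  audit.gen = neg(-4) = 4
  driver.gen = max2(8, -4) = 8
  east.gen = sortl([0]) = [0]
  schema.gen = add(8, 8) = 16
  report.gen = max2(16, 8) = 16
  west.gen = lenl([0]) = 1
  lexer.gen = max2(16, 1) = 16
  probe.gen = absv(16) = 16
  render.gen = add(16, 4) = 20
  amber.gen = max2(16, 20) = 20
  core.gen = min2(20, 16) = 16

Second demand — change propagation:
  east.gen: re-runs because meta.txt [0]->[7, 8, -9, -3]; new result [-9, -3, 7, 8].
  west.gen: re-runs because east.gen [0]->[-9, -3, 7, 8]; new result 4.
  lexer.gen: re-runs because west.gen 1->4; new result 16 (unchanged).
  probe.gen: re-examined; everything it read last time is the same (lexer.gen unchanged) — cache 16 kept, no run.
  render.gen: re-examined; everything it read last time is the same (probe.gen unchanged, audit.gen unchanged) — cache 20 kept, no run.
  amber.gen: re-examined; everything it read last time is the same (schema.gen unchanged, render.gen unchanged) — cache 20 kept, no run.
  core.gen: re-examined; everything it read last time is the same (amber.gen unchanged, report.gen unchanged) — cache 16 kept, no run.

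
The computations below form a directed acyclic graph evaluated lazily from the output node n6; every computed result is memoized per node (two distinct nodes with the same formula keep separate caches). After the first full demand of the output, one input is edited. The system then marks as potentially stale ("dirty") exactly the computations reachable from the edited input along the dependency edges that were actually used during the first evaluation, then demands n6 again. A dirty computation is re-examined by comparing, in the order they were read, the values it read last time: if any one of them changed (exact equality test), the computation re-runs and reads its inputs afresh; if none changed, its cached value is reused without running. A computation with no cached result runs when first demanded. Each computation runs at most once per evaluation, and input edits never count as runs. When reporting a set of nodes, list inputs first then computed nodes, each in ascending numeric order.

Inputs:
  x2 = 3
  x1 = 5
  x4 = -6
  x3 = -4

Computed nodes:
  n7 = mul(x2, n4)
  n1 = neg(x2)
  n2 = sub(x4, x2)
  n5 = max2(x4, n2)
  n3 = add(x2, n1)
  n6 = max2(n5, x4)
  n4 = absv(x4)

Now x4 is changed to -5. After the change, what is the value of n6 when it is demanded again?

First demand of the output computes:
  n2 = sub(-6, 3) = -9
  n5 = max2(-6, -9) = -6
  n6 = max2(-6, -6) = -6

After the edit, cleaning proceeds:
  n2: a read changed (x4 -6->-5) — executes, giving -8.
  n5: a read changed (x4 -6->-5; n2 -9->-8) — executes, giving -5.
  n6: a read changed (n5 -6->-5; x4 -6->-5) — executes, giving -5.

Demanding n6 again yields -5.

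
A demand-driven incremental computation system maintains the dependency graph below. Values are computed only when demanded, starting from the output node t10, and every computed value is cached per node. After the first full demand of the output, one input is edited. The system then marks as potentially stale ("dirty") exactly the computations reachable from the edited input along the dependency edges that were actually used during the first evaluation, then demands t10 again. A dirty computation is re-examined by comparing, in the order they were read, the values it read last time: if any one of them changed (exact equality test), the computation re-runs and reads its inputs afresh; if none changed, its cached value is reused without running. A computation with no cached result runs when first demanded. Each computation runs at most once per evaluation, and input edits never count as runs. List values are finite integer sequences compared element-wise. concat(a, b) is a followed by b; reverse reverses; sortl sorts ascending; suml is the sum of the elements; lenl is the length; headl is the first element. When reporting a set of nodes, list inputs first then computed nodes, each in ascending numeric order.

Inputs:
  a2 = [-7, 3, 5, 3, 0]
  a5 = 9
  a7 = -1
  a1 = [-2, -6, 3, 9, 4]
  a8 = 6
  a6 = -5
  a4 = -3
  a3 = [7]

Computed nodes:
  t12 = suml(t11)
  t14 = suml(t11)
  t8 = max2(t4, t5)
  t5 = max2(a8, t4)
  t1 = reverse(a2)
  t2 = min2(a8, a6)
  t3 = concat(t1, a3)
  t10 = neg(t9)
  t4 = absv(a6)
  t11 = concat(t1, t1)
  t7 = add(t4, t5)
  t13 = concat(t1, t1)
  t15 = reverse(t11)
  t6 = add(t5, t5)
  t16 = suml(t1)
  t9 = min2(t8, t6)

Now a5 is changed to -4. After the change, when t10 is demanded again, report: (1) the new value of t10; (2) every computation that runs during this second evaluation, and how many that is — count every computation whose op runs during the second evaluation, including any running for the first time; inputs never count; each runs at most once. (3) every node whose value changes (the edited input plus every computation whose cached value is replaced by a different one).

First evaluation (everything demanded from the output):
  t4 = absv(-5) = 5
  t5 = max2(6, 5) = 6
  t6 = add(6, 6) = 12
  t8 = max2(5, 6) = 6
  t9 = min2(6, 12) = 6
  t10 = neg(6) = -6

Propagation after the edit:
  a5 feeds no computation that the output demands — nothing is marked dirty and nothing runs.

Key observation: a5 is never demanded by the output, so the edit triggers no recomputation at all.

New value of t10: -6.
Computations that run: none — 0 in total.
Values that change: a5.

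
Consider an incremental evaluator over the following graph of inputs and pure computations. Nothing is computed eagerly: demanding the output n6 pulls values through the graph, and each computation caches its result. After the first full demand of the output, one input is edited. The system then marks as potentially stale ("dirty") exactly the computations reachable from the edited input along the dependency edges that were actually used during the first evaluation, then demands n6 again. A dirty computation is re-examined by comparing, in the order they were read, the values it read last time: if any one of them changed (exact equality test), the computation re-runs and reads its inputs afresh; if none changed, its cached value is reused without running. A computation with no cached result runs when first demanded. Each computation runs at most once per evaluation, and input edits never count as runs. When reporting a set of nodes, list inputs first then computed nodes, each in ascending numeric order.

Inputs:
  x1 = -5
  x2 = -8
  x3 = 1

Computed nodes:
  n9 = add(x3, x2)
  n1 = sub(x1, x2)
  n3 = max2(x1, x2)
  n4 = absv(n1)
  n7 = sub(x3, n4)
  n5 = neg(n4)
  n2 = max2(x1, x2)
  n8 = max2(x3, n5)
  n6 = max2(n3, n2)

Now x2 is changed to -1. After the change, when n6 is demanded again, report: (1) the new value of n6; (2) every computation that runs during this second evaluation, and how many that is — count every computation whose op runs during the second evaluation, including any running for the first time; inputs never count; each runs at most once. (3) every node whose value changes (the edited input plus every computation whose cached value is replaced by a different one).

Initial pass — values computed on the first demand:
  n2 = max2(-5, -8) = -5
  n3 = max2(-5, -8) = -5
  n6 = max2(-5, -5) = -5

Second demand — change propagation:
  n2: re-runs because x2 -8->-1; new result -1.
  n3: re-runs because x2 -8->-1; new result -1.
  n6: re-runs because n3 -5->-1; n2 -5->-1; new result -1.

n6 now evaluates to -1.
Run set: n2, n3, n6 (3 run).
Changed values: x2, n2, n3, n6.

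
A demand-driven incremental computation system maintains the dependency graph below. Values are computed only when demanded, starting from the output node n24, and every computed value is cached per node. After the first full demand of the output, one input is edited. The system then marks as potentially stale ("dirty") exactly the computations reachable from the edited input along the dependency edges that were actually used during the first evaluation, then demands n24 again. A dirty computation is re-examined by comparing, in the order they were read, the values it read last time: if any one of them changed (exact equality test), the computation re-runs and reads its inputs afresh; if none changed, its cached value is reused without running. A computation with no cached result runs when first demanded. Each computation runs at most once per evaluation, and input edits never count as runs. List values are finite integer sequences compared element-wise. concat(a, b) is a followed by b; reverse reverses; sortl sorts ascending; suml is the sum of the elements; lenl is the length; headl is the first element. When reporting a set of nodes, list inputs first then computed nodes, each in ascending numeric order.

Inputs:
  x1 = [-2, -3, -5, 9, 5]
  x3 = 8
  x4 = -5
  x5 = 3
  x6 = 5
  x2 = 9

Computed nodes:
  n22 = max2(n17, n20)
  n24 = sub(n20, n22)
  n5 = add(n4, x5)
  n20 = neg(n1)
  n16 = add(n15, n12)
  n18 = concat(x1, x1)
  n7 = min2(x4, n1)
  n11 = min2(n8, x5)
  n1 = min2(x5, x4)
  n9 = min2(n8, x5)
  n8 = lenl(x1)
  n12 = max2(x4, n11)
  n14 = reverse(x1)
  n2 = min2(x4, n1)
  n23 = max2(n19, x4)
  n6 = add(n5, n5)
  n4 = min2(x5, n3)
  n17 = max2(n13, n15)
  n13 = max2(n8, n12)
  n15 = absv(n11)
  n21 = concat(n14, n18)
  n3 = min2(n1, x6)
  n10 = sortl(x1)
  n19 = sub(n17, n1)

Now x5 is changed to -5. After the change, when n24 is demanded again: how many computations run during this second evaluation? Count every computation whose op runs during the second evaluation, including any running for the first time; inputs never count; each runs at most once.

Computations that run: n1, n11, n12, n13, n15, n17 — 6 in total.
Key observation: the cutoff stops propagation at n20 — its inputs' values are unchanged, so it reuses its cache.

First evaluation (everything demanded from the output):
  n1 = min2(3, -5) = -5
  n8 = lenl([-2, -3, -5, 9, 5]) = 5
  n11 = min2(5, 3) = 3
  n12 = max2(-5, 3) = 3
  n13 = max2(5, 3) = 5
  n15 = absv(3) = 3
  n17 = max2(5, 3) = 5
  n20 = neg(-5) = 5
  n22 = max2(5, 5) = 5
  n24 = sub(5, 5) = 0

Propagation after the edit:
  n1: runs — x5 3->-5; result -5 (same value as before).
  n11: runs — x5 3->-5; result -5.
  n12: runs — n11 3->-5; result -5.
  n13: runs — n12 3->-5; result 5 (same value as before).
  n15: runs — n11 3->-5; result 5.
  n17: runs — n15 3->5; result 5 (same value as before).
  n20: checked — values it read are unchanged (n1 unchanged); reused cached 5 without running.
  n22: checked — values it read are unchanged (n17 unchanged, n20 unchanged); reused cached 5 without running.
  n24: checked — values it read are unchanged (n20 unchanged, n22 unchanged); reused cached 0 without running.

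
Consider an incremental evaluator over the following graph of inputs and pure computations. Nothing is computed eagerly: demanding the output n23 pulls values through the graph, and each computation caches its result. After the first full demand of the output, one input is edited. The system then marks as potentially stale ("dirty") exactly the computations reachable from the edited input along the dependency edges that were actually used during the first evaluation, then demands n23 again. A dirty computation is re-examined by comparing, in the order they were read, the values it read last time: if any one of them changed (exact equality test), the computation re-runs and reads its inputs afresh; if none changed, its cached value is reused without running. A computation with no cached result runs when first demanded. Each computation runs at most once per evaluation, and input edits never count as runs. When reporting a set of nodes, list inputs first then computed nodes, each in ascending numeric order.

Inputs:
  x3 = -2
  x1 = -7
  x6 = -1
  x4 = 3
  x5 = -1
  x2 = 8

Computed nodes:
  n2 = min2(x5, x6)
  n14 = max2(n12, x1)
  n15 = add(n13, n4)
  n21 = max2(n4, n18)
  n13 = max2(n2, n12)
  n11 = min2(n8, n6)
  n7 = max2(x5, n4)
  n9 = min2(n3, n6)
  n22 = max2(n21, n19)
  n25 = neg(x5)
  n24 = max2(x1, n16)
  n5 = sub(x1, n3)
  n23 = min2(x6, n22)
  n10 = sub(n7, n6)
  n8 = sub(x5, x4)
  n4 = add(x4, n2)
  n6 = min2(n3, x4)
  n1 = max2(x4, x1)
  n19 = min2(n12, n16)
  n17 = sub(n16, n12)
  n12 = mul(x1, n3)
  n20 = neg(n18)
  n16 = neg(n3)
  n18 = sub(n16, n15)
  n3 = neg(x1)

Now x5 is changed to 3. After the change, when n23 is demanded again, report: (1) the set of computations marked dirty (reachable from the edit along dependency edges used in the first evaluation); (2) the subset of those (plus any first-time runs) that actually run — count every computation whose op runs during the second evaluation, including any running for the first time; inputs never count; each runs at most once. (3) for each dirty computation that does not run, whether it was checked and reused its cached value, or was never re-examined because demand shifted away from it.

Dirty set: n2, n4, n13, n15, n18, n21, n22, n23.
Run set: n2 (1 run).
Re-examined without running (cache reused): n4, n13, n15, n18, n21, n22, n23.
The important point: n2 recomputes to an identical value, and the output ends up unchanged.

Initial pass — values computed on the first demand:
  n2 = min2(-1, -1) = -1
  n3 = neg(-7) = 7
  n4 = add(3, -1) = 2
  n12 = mul(-7, 7) = -49
  n13 = max2(-1, -49) = -1
  n15 = add(-1, 2) = 1
  n16 = neg(7) = -7
  n18 = sub(-7, 1) = -8
  n19 = min2(-49, -7) = -49
  n21 = max2(2, -8) = 2
  n22 = max2(2, -49) = 2
  n23 = min2(-1, 2) = -1

Second demand — change propagation:
  n2: re-runs because x5 -1->3; new result -1 (unchanged).
  n4: re-examined; everything it read last time is the same (x4 unchanged, n2 unchanged) — cache 2 kept, no run.
  n13: re-examined; everything it read last time is the same (n2 unchanged, n12 unchanged) — cache -1 kept, no run.
  n15: re-examined; everything it read last time is the same (n13 unchanged, n4 unchanged) — cache 1 kept, no run.
  n18: re-examined; everything it read last time is the same (n16 unchanged, n15 unchanged) — cache -8 kept, no run.
  n21: re-examined; everything it read last time is the same (n4 unchanged, n18 unchanged) — cache 2 kept, no run.
  n22: re-examined; everything it read last time is the same (n21 unchanged, n19 unchanged) — cache 2 kept, no run.
  n23: re-examined; everything it read last time is the same (x6 unchanged, n22 unchanged) — cache -1 kept, no run.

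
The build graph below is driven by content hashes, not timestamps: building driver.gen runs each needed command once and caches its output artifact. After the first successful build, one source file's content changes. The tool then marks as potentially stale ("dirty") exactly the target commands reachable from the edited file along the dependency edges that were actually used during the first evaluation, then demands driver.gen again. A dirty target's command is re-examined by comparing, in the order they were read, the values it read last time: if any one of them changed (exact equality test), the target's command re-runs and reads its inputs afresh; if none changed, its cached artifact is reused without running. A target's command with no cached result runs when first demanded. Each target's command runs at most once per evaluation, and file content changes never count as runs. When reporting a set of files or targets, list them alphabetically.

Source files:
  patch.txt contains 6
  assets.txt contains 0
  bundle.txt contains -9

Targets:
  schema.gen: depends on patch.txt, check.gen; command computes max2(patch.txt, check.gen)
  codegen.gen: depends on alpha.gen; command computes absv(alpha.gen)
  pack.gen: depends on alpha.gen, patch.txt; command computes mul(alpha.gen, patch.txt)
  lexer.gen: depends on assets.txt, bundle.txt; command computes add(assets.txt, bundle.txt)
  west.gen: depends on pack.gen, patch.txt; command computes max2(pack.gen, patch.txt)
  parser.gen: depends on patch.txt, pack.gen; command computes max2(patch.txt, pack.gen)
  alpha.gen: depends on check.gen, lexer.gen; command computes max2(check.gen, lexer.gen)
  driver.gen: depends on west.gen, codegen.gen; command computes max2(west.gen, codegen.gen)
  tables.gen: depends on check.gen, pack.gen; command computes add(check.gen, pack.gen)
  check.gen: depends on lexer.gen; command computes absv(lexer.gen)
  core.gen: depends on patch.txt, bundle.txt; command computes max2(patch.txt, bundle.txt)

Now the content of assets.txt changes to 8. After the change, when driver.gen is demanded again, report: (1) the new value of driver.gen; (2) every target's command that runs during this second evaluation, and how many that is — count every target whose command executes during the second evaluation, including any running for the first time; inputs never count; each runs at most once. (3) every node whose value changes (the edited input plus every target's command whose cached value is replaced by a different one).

driver.gen now evaluates to 6.
Run set: alpha.gen, check.gen, codegen.gen, driver.gen, lexer.gen, pack.gen, west.gen (7 run).
Changed values: alpha.gen, assets.txt, check.gen, codegen.gen, driver.gen, lexer.gen, pack.gen, west.gen.

Initial pass — values computed on the first demand:
  lexer.gen = add(0, -9) = -9
  check.gen = absv(-9) = 9
  alpha.gen = max2(9, -9) = 9
  codegen.gen = absv(9) = 9
  pack.gen = mul(9, 6) = 54
  west.gen = max2(54, 6) = 54
  driver.gen = max2(54, 9) = 54

Second demand — change propagation:
  lexer.gen: re-runs because assets.txt 0->8; new result -1.
  check.gen: re-runs because lexer.gen -9->-1; new result 1.
  alpha.gen: re-runs because check.gen 9->1; lexer.gen -9->-1; new result 1.
  codegen.gen: re-runs because alpha.gen 9->1; new result 1.
  pack.gen: re-runs because alpha.gen 9->1; new result 6.
  west.gen: re-runs because pack.gen 54->6; new result 6.
  driver.gen: re-runs because west.gen 54->6; codegen.gen 9->1; new result 6.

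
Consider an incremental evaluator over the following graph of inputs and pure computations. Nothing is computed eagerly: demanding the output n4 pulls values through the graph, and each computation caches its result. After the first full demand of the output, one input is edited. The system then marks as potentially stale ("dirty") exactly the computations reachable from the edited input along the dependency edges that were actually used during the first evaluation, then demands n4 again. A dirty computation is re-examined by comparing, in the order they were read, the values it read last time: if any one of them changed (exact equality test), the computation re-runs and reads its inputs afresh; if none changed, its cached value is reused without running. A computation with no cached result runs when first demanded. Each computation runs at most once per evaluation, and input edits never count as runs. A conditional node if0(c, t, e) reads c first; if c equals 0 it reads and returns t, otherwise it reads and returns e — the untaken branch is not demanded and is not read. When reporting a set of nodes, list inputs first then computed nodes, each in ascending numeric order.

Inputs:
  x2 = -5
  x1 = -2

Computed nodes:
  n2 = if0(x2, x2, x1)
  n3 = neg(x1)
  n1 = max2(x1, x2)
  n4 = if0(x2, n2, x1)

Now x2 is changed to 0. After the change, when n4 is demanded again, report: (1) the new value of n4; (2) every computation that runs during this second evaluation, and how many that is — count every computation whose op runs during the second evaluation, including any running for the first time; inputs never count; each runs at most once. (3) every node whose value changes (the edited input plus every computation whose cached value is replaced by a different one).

n4 now evaluates to 0.
Run set: n2, n4 (2 run).
Changed values: x2, n4.
The important point: the flipped condition pulls in fresh nodes; n2 runs for the first time.

Initial pass — values computed on the first demand:
  n4 = if0(x2=-5 -> else branch x1) = -2

Second demand — change propagation:
  n2: newly demanded (no cache) — executes and yields 0.
  n4: re-runs because x2 -5->0; new result 0.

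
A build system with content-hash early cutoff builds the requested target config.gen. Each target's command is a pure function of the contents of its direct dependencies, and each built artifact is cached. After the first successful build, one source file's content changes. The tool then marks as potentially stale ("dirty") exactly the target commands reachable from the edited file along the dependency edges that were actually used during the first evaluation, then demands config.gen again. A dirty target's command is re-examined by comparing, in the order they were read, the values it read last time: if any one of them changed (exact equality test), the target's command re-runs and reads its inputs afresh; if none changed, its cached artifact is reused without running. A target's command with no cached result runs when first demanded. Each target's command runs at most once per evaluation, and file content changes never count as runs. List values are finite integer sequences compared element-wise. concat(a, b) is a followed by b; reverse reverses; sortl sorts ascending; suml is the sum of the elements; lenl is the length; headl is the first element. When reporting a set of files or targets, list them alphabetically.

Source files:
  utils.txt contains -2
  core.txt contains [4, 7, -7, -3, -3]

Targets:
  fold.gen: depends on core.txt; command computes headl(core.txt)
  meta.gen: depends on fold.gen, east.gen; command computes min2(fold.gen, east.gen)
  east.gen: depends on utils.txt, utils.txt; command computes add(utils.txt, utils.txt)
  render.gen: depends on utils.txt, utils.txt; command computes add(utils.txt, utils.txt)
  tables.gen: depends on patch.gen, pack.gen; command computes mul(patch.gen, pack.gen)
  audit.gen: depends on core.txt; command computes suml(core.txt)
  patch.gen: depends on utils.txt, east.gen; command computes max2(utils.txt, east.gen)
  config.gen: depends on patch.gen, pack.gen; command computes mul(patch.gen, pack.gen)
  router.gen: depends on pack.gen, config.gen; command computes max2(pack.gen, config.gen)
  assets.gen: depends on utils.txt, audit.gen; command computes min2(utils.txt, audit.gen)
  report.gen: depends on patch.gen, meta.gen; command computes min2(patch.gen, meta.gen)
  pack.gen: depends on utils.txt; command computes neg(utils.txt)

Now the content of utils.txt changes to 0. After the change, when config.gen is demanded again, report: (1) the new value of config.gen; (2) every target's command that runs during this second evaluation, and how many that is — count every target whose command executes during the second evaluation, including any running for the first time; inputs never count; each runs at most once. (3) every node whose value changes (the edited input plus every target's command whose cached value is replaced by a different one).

New value of config.gen: 0.
Target commands that run: config.gen, east.gen, pack.gen, patch.gen — 4 in total.
Values that change: config.gen, east.gen, pack.gen, patch.gen, utils.txt.

First evaluation (everything demanded from the output):
  east.gen = add(-2, -2) = -4
  pack.gen = neg(-2) = 2
  patch.gen = max2(-2, -4) = -2
  config.gen = mul(-2, 2) = -4

Propagation after the edit:
  east.gen: runs — utils.txt -2->0; utils.txt -2->0; result 0.
  pack.gen: runs — utils.txt -2->0; result 0.
  patch.gen: runs — utils.txt -2->0; east.gen -4->0; result 0.
  config.gen: runs — patch.gen -2->0; pack.gen 2->0; result 0.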